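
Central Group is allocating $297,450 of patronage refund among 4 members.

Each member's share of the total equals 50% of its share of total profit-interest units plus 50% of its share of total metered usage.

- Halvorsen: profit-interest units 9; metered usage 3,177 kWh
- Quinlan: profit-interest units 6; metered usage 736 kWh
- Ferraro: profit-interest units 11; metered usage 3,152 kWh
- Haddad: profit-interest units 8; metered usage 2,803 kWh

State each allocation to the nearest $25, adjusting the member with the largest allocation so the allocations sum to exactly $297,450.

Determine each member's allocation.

Totals — profit-interest units 34, metered usage 9,868.
Composite weights (50% profit-interest units + 50% metered usage): Halvorsen 0.2933; Quinlan 0.1255; Ferraro 0.3215; Haddad 0.2597.
Raw shares: Halvorsen 87,250.36; Quinlan 37,338.17; Ferraro 95,622.10; Haddad 77,239.37.
At nearest $25: Halvorsen $87,250; Quinlan $37,350; Ferraro $95,625; Haddad $77,250. Sum = $297,475.
Difference $297,450 − $297,475 = −$25 applied to largest allocation (Ferraro): Ferraro becomes $95,600.

Halvorsen: $87,250 · Quinlan: $37,350 · Ferraro: $95,600 · Haddad: $77,250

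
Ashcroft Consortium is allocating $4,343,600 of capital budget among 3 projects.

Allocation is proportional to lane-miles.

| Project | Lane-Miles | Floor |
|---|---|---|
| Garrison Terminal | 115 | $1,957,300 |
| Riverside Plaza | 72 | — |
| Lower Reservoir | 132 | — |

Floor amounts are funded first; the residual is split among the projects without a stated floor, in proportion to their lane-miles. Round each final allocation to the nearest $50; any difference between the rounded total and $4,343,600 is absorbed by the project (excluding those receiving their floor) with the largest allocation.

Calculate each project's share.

Garrison Terminal: $1,957,300; Riverside Plaza: $842,200; Lower Reservoir: $1,544,100

Minimums first: Garrison Terminal $1,957,300. Remaining pool $2,386,300.
Remaining pool split over remaining lane-miles 204: Riverside Plaza 842,223.53 → $842,200; Lower Reservoir 1,544,076.47 → $1,544,100.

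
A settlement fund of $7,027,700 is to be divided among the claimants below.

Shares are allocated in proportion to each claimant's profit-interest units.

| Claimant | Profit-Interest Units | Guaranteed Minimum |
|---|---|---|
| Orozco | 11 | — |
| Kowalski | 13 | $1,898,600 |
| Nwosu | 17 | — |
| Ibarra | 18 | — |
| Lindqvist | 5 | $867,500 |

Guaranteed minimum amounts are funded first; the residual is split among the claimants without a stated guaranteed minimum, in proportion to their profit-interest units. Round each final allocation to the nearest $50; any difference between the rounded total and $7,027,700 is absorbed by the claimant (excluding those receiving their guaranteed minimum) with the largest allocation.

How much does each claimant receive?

Fund the minimums — Kowalski $1,898,600; Lindqvist $867,500. Balance $4,261,600.
Balance split over remaining profit-interest units 46: Orozco 1,019,078.26 → $1,019,100; Nwosu 1,574,939.13 → $1,574,950; Ibarra 1,667,582.61 → $1,667,600.
Rounding difference −$50 applied to Ibarra → $1,667,550.

Orozco: $1,019,100 | Kowalski: $1,898,600 | Nwosu: $1,574,950 | Ibarra: $1,667,550 | Lindqvist: $867,500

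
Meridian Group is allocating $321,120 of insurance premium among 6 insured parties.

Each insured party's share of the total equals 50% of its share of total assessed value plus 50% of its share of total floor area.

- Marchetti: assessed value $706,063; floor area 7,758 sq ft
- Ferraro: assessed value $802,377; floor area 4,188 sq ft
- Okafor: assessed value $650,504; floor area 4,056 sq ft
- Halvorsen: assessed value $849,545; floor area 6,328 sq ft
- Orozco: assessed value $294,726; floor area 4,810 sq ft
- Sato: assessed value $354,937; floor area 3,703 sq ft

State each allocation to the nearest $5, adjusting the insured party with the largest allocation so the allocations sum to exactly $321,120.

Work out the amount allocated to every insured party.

Marchetti: $71,375 | Ferraro: $57,020 | Okafor: $49,665 | Halvorsen: $70,230 | Orozco: $37,975 | Sato: $34,855

Totals — assessed value 3,658,152, floor area 30,843.
Combined weights (50% assessed value + 50% floor area): Marchetti 0.2223; Ferraro 0.1776; Okafor 0.1547; Halvorsen 0.2187; Orozco 0.1183; Sato 0.1085.
Raw shares: Marchetti 71,375.79; Ferraro 57,018.69; Okafor 49,665.68; Halvorsen 70,229.18; Orozco 37,975.33; Sato 34,855.32.
Rounded to nearest $5: Marchetti $71,375; Ferraro $57,020; Okafor $49,665; Halvorsen $70,230; Orozco $37,975; Sato $34,855. Sum = $321,120.
No rounding difference to absorb.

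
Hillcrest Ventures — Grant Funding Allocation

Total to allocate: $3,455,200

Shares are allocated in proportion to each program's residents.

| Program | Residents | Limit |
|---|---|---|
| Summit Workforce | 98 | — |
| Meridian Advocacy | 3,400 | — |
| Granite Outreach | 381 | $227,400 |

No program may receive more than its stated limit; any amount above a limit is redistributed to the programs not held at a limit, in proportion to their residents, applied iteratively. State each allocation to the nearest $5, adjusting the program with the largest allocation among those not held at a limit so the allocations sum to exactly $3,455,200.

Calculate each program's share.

Sum of residents: 3,879.
Proportional shares (ignoring caps): Summit Workforce 87,293.01; Meridian Advocacy 3,028,533.13; Granite Outreach 339,373.86.
Cap binds for Granite Outreach ($227,400); residual $3,227,800 reallocated over remaining residents 3,498.
Shares after redistribution: Summit Workforce 90,430.07 → $90,430; Meridian Advocacy 3,137,369.93 → $3,137,370.

Summit Workforce: $90,430 | Meridian Advocacy: $3,137,370 | Granite Outreach: $227,400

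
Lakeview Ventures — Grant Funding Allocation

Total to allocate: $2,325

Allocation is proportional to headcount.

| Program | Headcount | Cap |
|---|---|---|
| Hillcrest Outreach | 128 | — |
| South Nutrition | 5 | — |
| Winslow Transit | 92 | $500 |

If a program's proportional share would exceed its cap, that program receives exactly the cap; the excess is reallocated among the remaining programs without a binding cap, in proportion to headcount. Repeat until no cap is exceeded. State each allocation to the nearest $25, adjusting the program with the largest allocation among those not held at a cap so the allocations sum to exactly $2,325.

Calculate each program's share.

Hillcrest Outreach: $1,750; South Nutrition: $75; Winslow Transit: $500

Combined headcount = 225.
Unconstrained shares: Hillcrest Outreach 1,322.67; South Nutrition 51.67; Winslow Transit 950.67.
Capped: Winslow Transit ($500); remaining pool $1,825 reallocated over remaining headcount 133.
Redistributed shares: Hillcrest Outreach 1,756.39 → $1,750; South Nutrition 68.61 → $75.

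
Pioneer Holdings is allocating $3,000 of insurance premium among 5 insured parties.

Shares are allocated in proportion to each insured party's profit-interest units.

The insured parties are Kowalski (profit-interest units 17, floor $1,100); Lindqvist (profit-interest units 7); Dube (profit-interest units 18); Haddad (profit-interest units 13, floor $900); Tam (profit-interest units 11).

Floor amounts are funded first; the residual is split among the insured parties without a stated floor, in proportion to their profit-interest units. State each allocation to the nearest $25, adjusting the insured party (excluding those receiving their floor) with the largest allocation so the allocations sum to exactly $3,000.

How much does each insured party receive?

Minimums first: Kowalski $1,100; Haddad $900. Residual $1,000.
Residual split over remaining profit-interest units 36: Lindqvist 194.44 → $200; Dube 500.00 → $500; Tam 305.56 → $300.

Kowalski: $1,100 · Lindqvist: $200 · Dube: $500 · Haddad: $900 · Tam: $300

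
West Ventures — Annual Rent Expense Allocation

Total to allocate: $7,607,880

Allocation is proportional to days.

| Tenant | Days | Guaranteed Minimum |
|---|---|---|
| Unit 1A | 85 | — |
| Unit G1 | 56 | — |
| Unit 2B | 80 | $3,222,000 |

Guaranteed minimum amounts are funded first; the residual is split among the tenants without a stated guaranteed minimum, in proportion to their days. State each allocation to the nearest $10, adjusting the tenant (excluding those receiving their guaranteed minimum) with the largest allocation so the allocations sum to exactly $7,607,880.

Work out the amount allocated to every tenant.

Minimums first: Unit 2B $3,222,000. Residual $4,385,880.
Residual split over remaining days 141: Unit 1A 2,643,970.21 → $2,643,970; Unit G1 1,741,909.79 → $1,741,910.

Unit 1A: $2,643,970 · Unit G1: $1,741,910 · Unit 2B: $3,222,000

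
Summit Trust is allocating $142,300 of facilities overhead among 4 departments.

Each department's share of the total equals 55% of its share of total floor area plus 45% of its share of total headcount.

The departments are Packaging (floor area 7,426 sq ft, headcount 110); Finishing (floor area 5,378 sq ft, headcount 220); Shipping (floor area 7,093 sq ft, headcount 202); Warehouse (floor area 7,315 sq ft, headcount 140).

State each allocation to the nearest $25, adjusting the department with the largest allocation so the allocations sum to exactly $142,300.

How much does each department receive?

Floor area total 27,212; headcount total 672.
Blended shares (55% floor area + 45% headcount): Packaging 0.2238; Finishing 0.2560; Shipping 0.2786; Warehouse 0.2416.
Pro-rata amounts: Packaging 31,839.99; Finishing 36,431.62; Shipping 39,648.94; Warehouse 34,379.45.
At nearest $25: Packaging $31,850; Finishing $36,425; Shipping $39,650; Warehouse $34,375. Sum = $142,300.
No rounding difference to absorb.

Packaging: $31,850 | Finishing: $36,425 | Shipping: $39,650 | Warehouse: $34,375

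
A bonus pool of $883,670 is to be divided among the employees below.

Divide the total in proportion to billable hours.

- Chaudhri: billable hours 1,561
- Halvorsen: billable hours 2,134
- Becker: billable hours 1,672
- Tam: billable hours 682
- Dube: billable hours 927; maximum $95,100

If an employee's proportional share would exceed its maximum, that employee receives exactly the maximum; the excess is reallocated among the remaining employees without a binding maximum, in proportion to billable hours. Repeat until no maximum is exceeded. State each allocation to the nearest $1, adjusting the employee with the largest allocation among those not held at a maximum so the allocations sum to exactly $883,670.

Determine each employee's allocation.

Chaudhri: $203,498 · Halvorsen: $278,196 · Becker: $217,968 · Tam: $88,908 · Dube: $95,100

Total billable hours = 6,976.
Proportional shares (ignoring caps): Chaudhri 197,736.36; Halvorsen 270,319.92; Becker 211,797.05; Tam 86,390.90; Dube 117,425.76.
Held at cap: Dube ($95,100); residual $788,570 reallocated over remaining billable hours 6,049.
Remaining shares: Chaudhri 203,497.73 → $203,498; Halvorsen 278,196.13 → $278,196; Becker 217,968.10 → $217,968; Tam 88,908.04 → $88,908.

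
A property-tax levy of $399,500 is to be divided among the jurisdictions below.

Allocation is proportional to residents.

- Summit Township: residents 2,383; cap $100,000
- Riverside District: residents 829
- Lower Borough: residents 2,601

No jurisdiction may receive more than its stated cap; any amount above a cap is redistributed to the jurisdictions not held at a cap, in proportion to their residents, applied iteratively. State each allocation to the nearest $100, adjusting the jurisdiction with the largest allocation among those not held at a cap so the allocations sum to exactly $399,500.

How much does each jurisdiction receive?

Summit Township: $100,000; Riverside District: $72,400; Lower Borough: $227,100

Sum of residents: 5,813.
Pro-rata shares before constraints: Summit Township 163,772.32; Riverside District 56,973.25; Lower Borough 178,754.43.
Cap binds for Summit Township ($100,000); residual $299,500 reallocated over remaining residents 3,430.
Redistributed shares: Riverside District 72,386.44 → $72,400; Lower Borough 227,113.56 → $227,100.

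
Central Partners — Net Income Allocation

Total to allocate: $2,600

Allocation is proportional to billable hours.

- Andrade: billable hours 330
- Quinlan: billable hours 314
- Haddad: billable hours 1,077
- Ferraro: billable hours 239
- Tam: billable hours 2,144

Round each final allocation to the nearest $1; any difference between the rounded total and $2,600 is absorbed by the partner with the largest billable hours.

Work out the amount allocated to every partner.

Andrade: $209 | Quinlan: $199 | Haddad: $682 | Ferraro: $151 | Tam: $1,359

Sum of billable hours: 330 + 314 + 1,077 + 239 + 2,144 = 4,104.
Pro-rata amounts: Andrade 209.06; Quinlan 198.93; Haddad 682.31; Ferraro 151.41; Tam 1,358.28.
After rounding ($1): Andrade $209; Quinlan $199; Haddad $682; Ferraro $151; Tam $1,358. Sum = $2,599.
Difference $2,600 − $2,599 = +$1 applied to largest billable hours (Tam): Tam becomes $1,359.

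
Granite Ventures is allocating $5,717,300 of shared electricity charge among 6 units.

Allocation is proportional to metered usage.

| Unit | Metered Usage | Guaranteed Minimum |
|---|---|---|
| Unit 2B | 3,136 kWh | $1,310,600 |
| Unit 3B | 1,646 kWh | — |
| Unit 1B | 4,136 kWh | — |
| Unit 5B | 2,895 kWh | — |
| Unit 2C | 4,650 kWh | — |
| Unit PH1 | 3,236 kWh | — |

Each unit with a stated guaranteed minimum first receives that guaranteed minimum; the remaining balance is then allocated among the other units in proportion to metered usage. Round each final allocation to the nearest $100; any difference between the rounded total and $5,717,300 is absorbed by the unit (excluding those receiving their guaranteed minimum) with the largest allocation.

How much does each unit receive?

Minimums first: Unit 2B $1,310,600. Residual $4,406,700.
Residual split over remaining metered usage 16,563: Unit 3B 437,929.61 → $437,900; Unit 1B 1,100,411.23 → $1,100,400; Unit 5B 770,234.65 → $770,200; Unit 2C 1,237,164.46 → $1,237,200; Unit PH1 860,960.04 → $861,000.

Unit 2B: $1,310,600 | Unit 3B: $437,900 | Unit 1B: $1,100,400 | Unit 5B: $770,200 | Unit 2C: $1,237,200 | Unit PH1: $861,000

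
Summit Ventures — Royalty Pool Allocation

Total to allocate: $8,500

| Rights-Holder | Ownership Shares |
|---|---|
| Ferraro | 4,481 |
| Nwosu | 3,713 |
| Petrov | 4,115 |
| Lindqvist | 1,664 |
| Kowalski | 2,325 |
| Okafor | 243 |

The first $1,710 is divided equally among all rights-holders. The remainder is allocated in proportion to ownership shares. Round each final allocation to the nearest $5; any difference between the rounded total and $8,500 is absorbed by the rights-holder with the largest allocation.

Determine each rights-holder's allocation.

Ferraro: $2,120 | Nwosu: $1,810 | Petrov: $1,975 | Lindqvist: $970 | Kowalski: $1,240 | Okafor: $385

$1,710 shared equally gives $285 per rights-holder.
Remainder $6,790 by ownership shares (total 16,541): Ferraro 1,839.43 → $1,840; Nwosu 1,524.17 → $1,525; Petrov 1,689.19 → $1,690; Lindqvist 683.06 → $685; Kowalski 954.40 → $955; Okafor 99.75 → $100.
Rounding difference −$5 on remainder applied to Ferraro.
Totals: Ferraro $285 + $1,835 = $2,120; Nwosu $285 + $1,525 = $1,810; Petrov $285 + $1,690 = $1,975; Lindqvist $285 + $685 = $970; Kowalski $285 + $955 = $1,240; Okafor $285 + $100 = $385.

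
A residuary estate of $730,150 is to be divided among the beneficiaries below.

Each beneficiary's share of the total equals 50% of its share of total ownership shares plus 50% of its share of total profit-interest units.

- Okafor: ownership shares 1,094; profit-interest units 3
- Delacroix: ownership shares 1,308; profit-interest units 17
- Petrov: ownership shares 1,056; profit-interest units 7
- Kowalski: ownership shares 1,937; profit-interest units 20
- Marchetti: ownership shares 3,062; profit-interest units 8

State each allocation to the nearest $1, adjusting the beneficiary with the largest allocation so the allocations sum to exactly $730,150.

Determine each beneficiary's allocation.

Okafor: $67,139 | Delacroix: $169,306 | Petrov: $92,050 | Kowalski: $216,372 | Marchetti: $185,283

Ownership shares total 8,457; profit-interest units total 55.
Blended shares (50% ownership shares + 50% profit-interest units): Okafor 0.0920; Delacroix 0.2319; Petrov 0.1261; Kowalski 0.2963; Marchetti 0.2538.
Pro-rata amounts: Okafor 67,139.39; Delacroix 169,305.61; Petrov 92,049.90; Kowalski 216,371.70; Marchetti 185,283.40.
Rounded to nearest $1: Okafor $67,139; Delacroix $169,306; Petrov $92,050; Kowalski $216,372; Marchetti $185,283. Sum = $730,150.
Rounded total matches; no reconciliation needed.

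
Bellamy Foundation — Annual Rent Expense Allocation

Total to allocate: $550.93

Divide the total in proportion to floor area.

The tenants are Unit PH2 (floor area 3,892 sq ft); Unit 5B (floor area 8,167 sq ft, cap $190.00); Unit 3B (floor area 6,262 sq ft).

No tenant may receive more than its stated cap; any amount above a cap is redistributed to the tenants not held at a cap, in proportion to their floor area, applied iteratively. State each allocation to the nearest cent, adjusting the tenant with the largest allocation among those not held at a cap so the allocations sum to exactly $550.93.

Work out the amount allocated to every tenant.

Unit PH2: $138.34 | Unit 5B: $190.00 | Unit 3B: $222.59

Sum of floor area: 18,321.
Pro-rata shares before constraints: Unit PH2 117.0362; Unit 5B 245.5895; Unit 3B 188.3043.
Held at cap: Unit 5B ($190.00); balance $360.93 reallocated over remaining floor area 10,154.
Shares after redistribution: Unit PH2 138.3435 → $138.34; Unit 3B 222.5865 → $222.59.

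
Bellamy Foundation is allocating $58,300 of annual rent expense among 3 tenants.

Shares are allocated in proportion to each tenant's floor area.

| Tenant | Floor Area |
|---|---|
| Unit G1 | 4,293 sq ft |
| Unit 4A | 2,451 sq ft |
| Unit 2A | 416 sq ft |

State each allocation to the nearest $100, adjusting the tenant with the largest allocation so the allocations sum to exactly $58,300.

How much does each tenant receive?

Combined floor area = 7,160.
Raw shares: Unit G1 4,293/7,160 × $58,300 = 34,955.57; Unit 4A 2,451/7,160 × $58,300 = 19,957.16; Unit 2A 416/7,160 × $58,300 = 3,387.26.
At nearest $100: Unit G1 $35,000; Unit 4A $20,000; Unit 2A $3,400. Sum = $58,400.
Difference $58,300 − $58,400 = −$100 applied to largest allocation (Unit G1): Unit G1 becomes $34,900.

Unit G1: $34,900 · Unit 4A: $20,000 · Unit 2A: $3,400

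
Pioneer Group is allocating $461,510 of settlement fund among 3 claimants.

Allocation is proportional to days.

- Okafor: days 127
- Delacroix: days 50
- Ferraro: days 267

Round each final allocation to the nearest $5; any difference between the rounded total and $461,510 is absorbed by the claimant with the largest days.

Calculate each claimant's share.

Okafor: $132,010 · Delacroix: $51,970 · Ferraro: $277,530

Combined days = 127 + 50 + 267 = 444.
Pro-rata amounts: Okafor 132,008.49; Delacroix 51,971.85; Ferraro 277,529.66.
At nearest $5: Okafor $132,010; Delacroix $51,970; Ferraro $277,530. Sum = $461,510.
Sum already equals the total — no adjustment.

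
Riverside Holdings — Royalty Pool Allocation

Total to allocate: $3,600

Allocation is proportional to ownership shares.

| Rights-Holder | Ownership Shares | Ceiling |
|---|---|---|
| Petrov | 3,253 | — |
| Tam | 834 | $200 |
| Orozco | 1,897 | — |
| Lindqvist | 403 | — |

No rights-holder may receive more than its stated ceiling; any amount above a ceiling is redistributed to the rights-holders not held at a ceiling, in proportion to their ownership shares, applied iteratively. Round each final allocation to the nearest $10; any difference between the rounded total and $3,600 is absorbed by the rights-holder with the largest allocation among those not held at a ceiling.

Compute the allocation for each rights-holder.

Sum of ownership shares: 6,387.
Pro-rata shares before constraints: Petrov 1,833.54; Tam 470.08; Orozco 1,069.23; Lindqvist 227.15.
Capped: Tam ($200); balance $3,400 reallocated over remaining ownership shares 5,553.
Remaining shares: Petrov 1,991.75 → $1,990; Orozco 1,161.50 → $1,160; Lindqvist 246.75 → $250.

Petrov: $1,990 · Tam: $200 · Orozco: $1,160 · Lindqvist: $250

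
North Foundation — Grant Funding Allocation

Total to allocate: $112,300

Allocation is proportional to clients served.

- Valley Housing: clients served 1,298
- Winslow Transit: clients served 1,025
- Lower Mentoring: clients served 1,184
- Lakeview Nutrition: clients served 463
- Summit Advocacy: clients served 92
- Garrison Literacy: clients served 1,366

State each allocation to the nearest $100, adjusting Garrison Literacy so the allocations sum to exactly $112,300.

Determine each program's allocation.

Sum of clients served: 5,428.
Unrounded shares: Valley Housing 1,298/5,428 × $112,300 = 26,854.35; Winslow Transit 1,025/5,428 × $112,300 = 21,206.25; Lower Mentoring 1,184/5,428 × $112,300 = 24,495.80; Lakeview Nutrition 463/5,428 × $112,300 = 9,579.02; Summit Advocacy 92/5,428 × $112,300 = 1,903.39; Garrison Literacy 1,366/5,428 × $112,300 = 28,261.20.
After rounding ($100): Valley Housing $26,900; Winslow Transit $21,200; Lower Mentoring $24,500; Lakeview Nutrition $9,600; Summit Advocacy $1,900; Garrison Literacy $28,300. Sum = $112,400.
Difference $112,300 − $112,400 = −$100 applied to Garrison Literacy: Garrison Literacy becomes $28,200.

Valley Housing: $26,900 | Winslow Transit: $21,200 | Lower Mentoring: $24,500 | Lakeview Nutrition: $9,600 | Summit Advocacy: $1,900 | Garrison Literacy: $28,200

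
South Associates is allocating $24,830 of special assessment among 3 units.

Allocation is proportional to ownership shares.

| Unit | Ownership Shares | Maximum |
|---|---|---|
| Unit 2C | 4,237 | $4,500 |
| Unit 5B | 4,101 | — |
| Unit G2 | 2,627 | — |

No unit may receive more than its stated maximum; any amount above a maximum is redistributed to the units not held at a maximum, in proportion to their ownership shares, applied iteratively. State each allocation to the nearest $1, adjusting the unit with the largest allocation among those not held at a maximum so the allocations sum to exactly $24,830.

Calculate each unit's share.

Total ownership shares = 10,965.
Pro-rata shares before constraints: Unit 2C 9,594.59; Unit 5B 9,286.62; Unit G2 5,948.78.
Cap binds for Unit 2C ($4,500); remaining pool $20,330 reallocated over remaining ownership shares 6,728.
Shares after redistribution: Unit 5B 12,391.99 → $12,392; Unit G2 7,938.01 → $7,938.

Unit 2C: $4,500 · Unit 5B: $12,392 · Unit G2: $7,938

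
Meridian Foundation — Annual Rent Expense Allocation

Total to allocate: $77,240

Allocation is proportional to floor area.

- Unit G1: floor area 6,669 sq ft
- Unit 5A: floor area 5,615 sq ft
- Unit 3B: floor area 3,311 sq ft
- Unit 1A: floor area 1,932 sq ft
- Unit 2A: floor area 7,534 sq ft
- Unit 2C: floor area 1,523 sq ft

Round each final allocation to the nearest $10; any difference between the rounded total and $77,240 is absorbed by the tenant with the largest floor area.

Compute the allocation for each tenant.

Unit G1: $19,380 | Unit 5A: $16,310 | Unit 3B: $9,620 | Unit 1A: $5,610 | Unit 2A: $21,890 | Unit 2C: $4,430

Floor area total: 6,669 + 5,615 + 3,311 + 1,932 + 7,534 + 1,523 = 26,584.
Pro-rata amounts: Unit G1 19,376.83; Unit 5A 16,314.42; Unit 3B 9,620.13; Unit 1A 5,613.44; Unit 2A 21,890.09; Unit 2C 4,425.09.
Rounded to nearest $10: Unit G1 $19,380; Unit 5A $16,310; Unit 3B $9,620; Unit 1A $5,610; Unit 2A $21,890; Unit 2C $4,430. Sum = $77,240.
Rounded total matches; no reconciliation needed.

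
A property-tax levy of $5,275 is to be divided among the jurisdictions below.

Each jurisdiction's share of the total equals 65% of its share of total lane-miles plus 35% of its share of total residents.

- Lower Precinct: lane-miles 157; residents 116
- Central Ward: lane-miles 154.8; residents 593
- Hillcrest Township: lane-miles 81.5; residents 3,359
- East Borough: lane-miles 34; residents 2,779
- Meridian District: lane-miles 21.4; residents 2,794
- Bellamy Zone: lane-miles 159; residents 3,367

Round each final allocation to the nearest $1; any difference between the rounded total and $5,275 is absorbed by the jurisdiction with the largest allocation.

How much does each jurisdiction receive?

Lower Precinct: $902 | Central Ward: $958 | Hillcrest Township: $937 | East Borough: $586 | Meridian District: $517 | Bellamy Zone: $1,375

Lane-miles total 607.7; residents total 13,008.
Combined weights (65% lane-miles + 35% residents): Lower Precinct 0.1710; Central Ward 0.1815; Hillcrest Township 0.1776; East Borough 0.1111; Meridian District 0.0981; Bellamy Zone 0.2607.
Unrounded shares: Lower Precinct 902.29; Central Ward 957.57; Hillcrest Township 936.59; East Borough 586.26; Meridian District 517.30; Bellamy Zone 1,374.99.
At nearest $1: Lower Precinct $902; Central Ward $958; Hillcrest Township $937; East Borough $586; Meridian District $517; Bellamy Zone $1,375. Sum = $5,275.
Rounded total matches; no reconciliation needed.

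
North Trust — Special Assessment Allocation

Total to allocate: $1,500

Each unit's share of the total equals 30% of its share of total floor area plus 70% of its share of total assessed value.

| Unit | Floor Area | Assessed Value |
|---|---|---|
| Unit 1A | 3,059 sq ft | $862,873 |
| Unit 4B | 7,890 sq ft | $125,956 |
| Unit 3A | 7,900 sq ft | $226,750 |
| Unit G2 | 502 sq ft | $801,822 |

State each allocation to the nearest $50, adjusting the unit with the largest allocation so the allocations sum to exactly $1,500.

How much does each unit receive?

Unit 1A: $500 | Unit 4B: $250 | Unit 3A: $300 | Unit G2: $450

Floor area total 19,351; assessed value total 2,017,401.
Composite weights (30% floor area + 70% assessed value): Unit 1A 0.3468; Unit 4B 0.1660; Unit 3A 0.2012; Unit G2 0.2860.
Unrounded shares: Unit 1A 520.24; Unit 4B 249.04; Unit 3A 301.73; Unit G2 429.00.
Rounded to nearest $50: Unit 1A $500; Unit 4B $250; Unit 3A $300; Unit G2 $450. Sum = $1,500.
Rounded total matches; no reconciliation needed.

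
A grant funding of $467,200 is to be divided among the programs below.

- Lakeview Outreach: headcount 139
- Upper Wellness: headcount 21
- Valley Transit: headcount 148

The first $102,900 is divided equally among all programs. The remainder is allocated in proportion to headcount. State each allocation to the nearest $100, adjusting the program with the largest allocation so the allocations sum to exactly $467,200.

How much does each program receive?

$102,900 shared equally gives $34,300 per program.
Remainder $364,300 by headcount (total 308): Lakeview Outreach 164,408.12 → $164,400; Upper Wellness 24,838.64 → $24,800; Valley Transit 175,053.25 → $175,100.
Totals: Lakeview Outreach $34,300 + $164,400 = $198,700; Upper Wellness $34,300 + $24,800 = $59,100; Valley Transit $34,300 + $175,100 = $209,400.

Lakeview Outreach: $198,700; Upper Wellness: $59,100; Valley Transit: $209,400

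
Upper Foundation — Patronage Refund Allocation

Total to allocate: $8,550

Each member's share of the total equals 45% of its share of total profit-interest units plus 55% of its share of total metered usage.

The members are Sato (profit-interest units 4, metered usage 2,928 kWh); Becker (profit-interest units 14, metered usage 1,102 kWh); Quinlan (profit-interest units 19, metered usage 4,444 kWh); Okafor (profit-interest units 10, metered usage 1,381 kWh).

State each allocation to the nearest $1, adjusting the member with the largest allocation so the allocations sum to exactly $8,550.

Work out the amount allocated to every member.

Profit-interest units total 47; metered usage total 9,855.
Composite weights (45% profit-interest units + 55% metered usage): Sato 0.2017; Becker 0.1955; Quinlan 0.4299; Okafor 0.1728.
Unrounded shares: Sato 1,724.60; Becker 1,671.90; Quinlan 3,675.91; Okafor 1,477.59.
After rounding ($1): Sato $1,725; Becker $1,672; Quinlan $3,676; Okafor $1,478. Sum = $8,551.
Difference $8,550 − $8,551 = −$1 applied to largest allocation (Quinlan): Quinlan becomes $3,675.

Sato: $1,725 · Becker: $1,672 · Quinlan: $3,675 · Okafor: $1,478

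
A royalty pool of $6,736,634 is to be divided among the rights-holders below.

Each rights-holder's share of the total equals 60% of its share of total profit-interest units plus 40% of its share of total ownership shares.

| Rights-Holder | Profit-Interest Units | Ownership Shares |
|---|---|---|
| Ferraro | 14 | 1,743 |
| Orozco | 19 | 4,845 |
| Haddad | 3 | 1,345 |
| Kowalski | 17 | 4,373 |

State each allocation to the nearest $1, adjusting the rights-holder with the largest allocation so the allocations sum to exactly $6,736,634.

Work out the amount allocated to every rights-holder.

Ferraro: $1,449,359 | Orozco: $2,509,925 | Haddad: $523,307 | Kowalski: $2,254,043

Profit-interest units total 53; ownership shares total 12,306.
Combined weights (60% profit-interest units + 40% ownership shares): Ferraro 0.2151; Orozco 0.3726; Haddad 0.0777; Kowalski 0.3346.
Proportional shares: Ferraro 1,449,358.89; Orozco 2,509,924.95; Haddad 523,306.95; Kowalski 2,254,043.21.
Rounded to nearest $1: Ferraro $1,449,359; Orozco $2,509,925; Haddad $523,307; Kowalski $2,254,043. Sum = $6,736,634.
No rounding difference to absorb.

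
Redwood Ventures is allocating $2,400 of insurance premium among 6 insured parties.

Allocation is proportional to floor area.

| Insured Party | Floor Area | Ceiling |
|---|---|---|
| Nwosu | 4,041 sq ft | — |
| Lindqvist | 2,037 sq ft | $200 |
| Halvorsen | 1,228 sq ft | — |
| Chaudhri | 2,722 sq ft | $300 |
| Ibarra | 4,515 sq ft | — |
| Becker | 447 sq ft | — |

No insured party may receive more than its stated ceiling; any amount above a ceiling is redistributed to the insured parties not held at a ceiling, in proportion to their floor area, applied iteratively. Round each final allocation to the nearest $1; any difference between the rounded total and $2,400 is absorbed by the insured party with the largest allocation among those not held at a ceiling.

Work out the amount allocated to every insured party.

Nwosu: $750; Lindqvist: $200; Halvorsen: $228; Chaudhri: $300; Ibarra: $839; Becker: $83

Floor area total: 14,990.
Unconstrained shares: Nwosu 646.99; Lindqvist 326.14; Halvorsen 196.61; Chaudhri 435.81; Ibarra 722.88; Becker 71.57.
Capped: Lindqvist ($200), Chaudhri ($300); remaining pool $1,900 reallocated over remaining floor area 10,231.
Shares after redistribution: Nwosu 750.45 → $750; Halvorsen 228.05 → $228; Ibarra 838.48 → $838; Becker 83.01 → $83.
Rounding difference +$1 applied to Ibarra → $839.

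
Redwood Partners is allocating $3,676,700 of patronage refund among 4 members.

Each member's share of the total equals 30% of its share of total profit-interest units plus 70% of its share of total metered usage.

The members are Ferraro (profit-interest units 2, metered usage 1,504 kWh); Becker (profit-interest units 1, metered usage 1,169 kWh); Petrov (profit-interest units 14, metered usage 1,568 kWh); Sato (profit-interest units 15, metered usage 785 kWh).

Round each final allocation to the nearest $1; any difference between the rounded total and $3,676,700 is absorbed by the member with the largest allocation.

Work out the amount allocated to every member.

Ferraro: $839,099 · Becker: $633,085 · Petrov: $1,285,501 · Sato: $919,015

Profit-interest units total 32; metered usage total 5,026.
Combined weights (30% profit-interest units + 70% metered usage): Ferraro 0.2282; Becker 0.1722; Petrov 0.3496; Sato 0.2500.
Pro-rata amounts: Ferraro 839,099.24; Becker 633,084.98; Petrov 1,285,500.80; Sato 919,014.98.
After rounding ($1): Ferraro $839,099; Becker $633,085; Petrov $1,285,501; Sato $919,015. Sum = $3,676,700.
Rounded total matches; no reconciliation needed.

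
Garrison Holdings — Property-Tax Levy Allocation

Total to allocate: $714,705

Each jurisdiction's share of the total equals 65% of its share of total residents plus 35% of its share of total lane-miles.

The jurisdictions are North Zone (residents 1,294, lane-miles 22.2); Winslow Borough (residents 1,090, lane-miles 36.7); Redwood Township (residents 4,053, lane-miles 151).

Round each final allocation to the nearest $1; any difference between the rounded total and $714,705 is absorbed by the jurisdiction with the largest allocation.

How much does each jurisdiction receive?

North Zone: $119,845; Winslow Borough: $122,402; Redwood Township: $472,458

Residents total 6,437; lane-miles total 209.9.
Blended shares (65% residents + 35% lane-miles): North Zone 0.1677; Winslow Borough 0.1713; Redwood Township 0.6611.
Proportional shares: North Zone 119,844.66; Winslow Borough 122,402.24; Redwood Township 472,458.10.
At nearest $1: North Zone $119,845; Winslow Borough $122,402; Redwood Township $472,458. Sum = $714,705.
No rounding difference to absorb.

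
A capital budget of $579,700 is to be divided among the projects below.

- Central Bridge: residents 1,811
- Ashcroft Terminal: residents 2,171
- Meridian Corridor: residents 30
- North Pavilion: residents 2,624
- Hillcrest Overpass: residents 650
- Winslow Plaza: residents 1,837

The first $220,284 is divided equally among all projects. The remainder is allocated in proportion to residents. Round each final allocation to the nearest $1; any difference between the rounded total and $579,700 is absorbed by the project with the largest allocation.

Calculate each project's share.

Central Bridge: $108,061; Ashcroft Terminal: $122,244; Meridian Corridor: $37,896; North Pavilion: $140,091; Hillcrest Overpass: $62,322; Winslow Plaza: $109,086

$220,284 shared equally gives $36,714 per project.
Remainder $359,416 by residents (total 9,123): Central Bridge 71,347.41 → $71,347; Ashcroft Terminal 85,530.21 → $85,530; Meridian Corridor 1,181.90 → $1,182; North Pavilion 103,376.91 → $103,377; Hillcrest Overpass 25,607.85 → $25,608; Winslow Plaza 72,371.72 → $72,372.
Totals: Central Bridge $36,714 + $71,347 = $108,061; Ashcroft Terminal $36,714 + $85,530 = $122,244; Meridian Corridor $36,714 + $1,182 = $37,896; North Pavilion $36,714 + $103,377 = $140,091; Hillcrest Overpass $36,714 + $25,608 = $62,322; Winslow Plaza $36,714 + $72,372 = $109,086.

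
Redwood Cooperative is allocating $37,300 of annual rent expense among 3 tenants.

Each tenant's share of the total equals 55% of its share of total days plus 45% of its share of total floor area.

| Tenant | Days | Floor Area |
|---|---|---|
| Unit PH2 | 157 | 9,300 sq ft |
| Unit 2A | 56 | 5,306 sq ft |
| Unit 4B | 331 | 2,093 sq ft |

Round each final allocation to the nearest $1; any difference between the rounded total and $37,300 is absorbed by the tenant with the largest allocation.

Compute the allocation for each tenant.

Totals — days 544, floor area 16,699.
Combined weights (55% days + 45% floor area): Unit PH2 0.4093; Unit 2A 0.1996; Unit 4B 0.3911.
Raw shares: Unit PH2 15,268.58; Unit 2A 7,445.16; Unit 4B 14,586.25.
At nearest $1: Unit PH2 $15,269; Unit 2A $7,445; Unit 4B $14,586. Sum = $37,300.
Rounded total matches; no reconciliation needed.

Unit PH2: $15,269; Unit 2A: $7,445; Unit 4B: $14,586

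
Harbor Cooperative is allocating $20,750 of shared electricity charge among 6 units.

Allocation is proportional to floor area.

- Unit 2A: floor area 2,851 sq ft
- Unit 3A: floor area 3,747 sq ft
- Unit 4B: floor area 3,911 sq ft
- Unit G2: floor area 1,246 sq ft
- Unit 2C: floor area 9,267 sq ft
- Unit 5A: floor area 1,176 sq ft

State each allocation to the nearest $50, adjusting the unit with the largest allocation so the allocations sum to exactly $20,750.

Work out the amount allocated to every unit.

Floor area total: 22,198.
Proportional shares: Unit 2A 2,851/22,198 × $20,750 = 2,665.03; Unit 3A 3,747/22,198 × $20,750 = 3,502.58; Unit 4B 3,911/22,198 × $20,750 = 3,655.88; Unit G2 1,246/22,198 × $20,750 = 1,164.72; Unit 2C 9,267/22,198 × $20,750 = 8,662.50; Unit 5A 1,176/22,198 × $20,750 = 1,099.29.
At nearest $50: Unit 2A $2,650; Unit 3A $3,500; Unit 4B $3,650; Unit G2 $1,150; Unit 2C $8,650; Unit 5A $1,100. Sum = $20,700.
Difference $20,750 − $20,700 = +$50 applied to largest allocation (Unit 2C): Unit 2C becomes $8,700.

Unit 2A: $2,650 · Unit 3A: $3,500 · Unit 4B: $3,650 · Unit G2: $1,150 · Unit 2C: $8,700 · Unit 5A: $1,100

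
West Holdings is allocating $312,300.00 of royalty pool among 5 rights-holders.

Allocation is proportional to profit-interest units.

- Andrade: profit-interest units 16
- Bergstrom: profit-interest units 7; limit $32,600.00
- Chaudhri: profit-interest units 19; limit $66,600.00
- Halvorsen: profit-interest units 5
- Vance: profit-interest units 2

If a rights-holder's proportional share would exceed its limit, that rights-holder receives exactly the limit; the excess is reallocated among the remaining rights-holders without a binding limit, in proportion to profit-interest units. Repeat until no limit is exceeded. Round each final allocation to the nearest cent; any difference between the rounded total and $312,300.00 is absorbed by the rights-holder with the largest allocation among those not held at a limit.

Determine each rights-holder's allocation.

Andrade: $148,243.48; Bergstrom: $32,600.00; Chaudhri: $66,600.00; Halvorsen: $46,326.09; Vance: $18,530.43

Combined profit-interest units = 49.
Proportional shares (ignoring caps): Andrade 101,975.5102; Bergstrom 44,614.2857; Chaudhri 121,095.9184; Halvorsen 31,867.3469; Vance 12,746.9388.
Capped: Bergstrom ($32,600.00), Chaudhri ($66,600.00); balance $213,100.00 reallocated over remaining profit-interest units 23.
Remaining shares: Andrade 148,243.4783 → $148,243.48; Halvorsen 46,326.0870 → $46,326.09; Vance 18,530.4348 → $18,530.43.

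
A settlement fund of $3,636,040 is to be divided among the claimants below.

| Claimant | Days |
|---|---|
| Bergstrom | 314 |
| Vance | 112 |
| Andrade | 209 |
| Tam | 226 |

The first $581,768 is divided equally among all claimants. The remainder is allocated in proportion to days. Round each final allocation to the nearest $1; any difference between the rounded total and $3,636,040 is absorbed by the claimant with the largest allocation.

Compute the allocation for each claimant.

Bergstrom: $1,259,311; Vance: $542,746; Andrade: $886,839; Tam: $947,144

$581,768 shared equally gives $145,442 per claimant.
Remainder $3,054,272 by days (total 861): Bergstrom 1,113,869.23 → $1,113,869; Vance 397,303.67 → $397,304; Andrade 741,397.04 → $741,397; Tam 801,702.06 → $801,702.
Totals: Bergstrom $145,442 + $1,113,869 = $1,259,311; Vance $145,442 + $397,304 = $542,746; Andrade $145,442 + $741,397 = $886,839; Tam $145,442 + $801,702 = $947,144.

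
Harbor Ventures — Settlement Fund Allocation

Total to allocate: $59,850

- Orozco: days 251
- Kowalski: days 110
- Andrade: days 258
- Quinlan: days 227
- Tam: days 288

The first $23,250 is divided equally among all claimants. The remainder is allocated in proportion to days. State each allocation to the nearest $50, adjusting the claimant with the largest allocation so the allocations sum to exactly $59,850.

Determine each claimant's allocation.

Orozco: $12,750 · Kowalski: $8,200 · Andrade: $13,000 · Quinlan: $12,000 · Tam: $13,900

First tranche $23,250 split equally: $4,650 each.
Remainder $36,600 by days (total 1,134): Orozco 8,101.06 → $8,100; Kowalski 3,550.26 → $3,550; Andrade 8,326.98 → $8,350; Quinlan 7,326.46 → $7,350; Tam 9,295.24 → $9,300.
Rounding difference −$50 on remainder applied to Tam.
Totals: Orozco $4,650 + $8,100 = $12,750; Kowalski $4,650 + $3,550 = $8,200; Andrade $4,650 + $8,350 = $13,000; Quinlan $4,650 + $7,350 = $12,000; Tam $4,650 + $9,250 = $13,900.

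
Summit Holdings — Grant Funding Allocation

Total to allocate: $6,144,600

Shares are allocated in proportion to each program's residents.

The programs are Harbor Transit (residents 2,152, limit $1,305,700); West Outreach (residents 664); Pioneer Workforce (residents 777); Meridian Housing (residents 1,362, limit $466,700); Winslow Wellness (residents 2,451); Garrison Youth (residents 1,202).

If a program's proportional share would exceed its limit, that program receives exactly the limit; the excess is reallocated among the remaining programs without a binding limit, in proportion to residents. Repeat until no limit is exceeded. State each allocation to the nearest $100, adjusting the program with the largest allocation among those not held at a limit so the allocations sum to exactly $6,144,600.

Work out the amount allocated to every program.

Harbor Transit: $1,305,700 | West Outreach: $569,900 | Pioneer Workforce: $666,900 | Meridian Housing: $466,700 | Winslow Wellness: $2,103,700 | Garrison Youth: $1,031,700

Residents total: 8,608.
Unconstrained shares: Harbor Transit 1,536,150.00; West Outreach 473,979.37; Pioneer Workforce 554,641.52; Meridian Housing 972,228.76; Winslow Wellness 1,749,583.48; Garrison Youth 858,016.87.
Held at cap: Harbor Transit ($1,305,700), Meridian Housing ($466,700); balance $4,372,200 reallocated over remaining residents 5,094.
Redistributed shares: West Outreach 569,913.78 → $569,900; Pioneer Workforce 666,902.12 → $666,900; Winslow Wellness 2,103,702.83 → $2,103,700; Garrison Youth 1,031,681.27 → $1,031,700.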